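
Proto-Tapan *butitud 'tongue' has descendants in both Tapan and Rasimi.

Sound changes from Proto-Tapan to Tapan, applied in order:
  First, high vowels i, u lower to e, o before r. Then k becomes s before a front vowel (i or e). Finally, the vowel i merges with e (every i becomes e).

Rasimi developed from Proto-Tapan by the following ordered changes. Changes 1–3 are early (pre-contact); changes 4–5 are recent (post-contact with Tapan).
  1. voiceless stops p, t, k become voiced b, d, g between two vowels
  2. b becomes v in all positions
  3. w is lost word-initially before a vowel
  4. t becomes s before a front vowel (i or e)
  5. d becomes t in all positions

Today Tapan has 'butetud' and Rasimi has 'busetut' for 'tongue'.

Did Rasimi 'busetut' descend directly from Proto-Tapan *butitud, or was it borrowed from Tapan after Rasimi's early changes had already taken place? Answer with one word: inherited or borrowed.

borrowed

If inherited, *butitud would pass through all of Rasimi's changes:
Rasimi: *butitud > budidud > vudidud > vutitut  (by intervocalic voicing, unconditioned shift, unconditioned shift)
If borrowed from Tapan 'butetud' after the early changes, it would undergo only the recent ones:
  rule 4 (palatalisation): butetud → busetud
  rule 5 (unconditioned shift): busetud → busetut
  ⇒ as a loan: busetut
Rasimi 'busetut' matches the loan outcome 'busetut', not the inherited 'vutitut' — it skipped the early Rasimi changes, so it was borrowed from Tapan.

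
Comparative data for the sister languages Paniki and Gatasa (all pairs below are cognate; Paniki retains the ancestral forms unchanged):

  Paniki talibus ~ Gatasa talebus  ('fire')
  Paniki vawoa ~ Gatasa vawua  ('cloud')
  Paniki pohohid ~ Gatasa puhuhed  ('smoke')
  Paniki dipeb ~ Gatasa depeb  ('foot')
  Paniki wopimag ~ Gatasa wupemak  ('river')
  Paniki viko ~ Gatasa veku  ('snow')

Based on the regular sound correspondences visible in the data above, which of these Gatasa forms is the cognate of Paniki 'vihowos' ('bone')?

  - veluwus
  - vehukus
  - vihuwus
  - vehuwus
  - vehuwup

pohohid ~ puhuhed, viko ~ veku — Paniki i corresponds to Gatasa e after a consonant, before a consonant other than r, m, n, p, b, f, v.
pohohid ~ puhuhed — Paniki o corresponds to Gatasa u after a consonant, before a consonant other than r, m, n, p, b, f, v.
Applying these to Paniki 'vihowos':
  vihowos → vehowos   (i→e after a consonant, before a consonant other than r, m, n, p, b, f, v)
  vehowos → vehuwos   (o→u after a consonant, before a consonant other than r, m, n, p, b, f, v)
  vehuwos → vehuwus   (o→u after a consonant, before a consonant other than r, m, n, p, b, f, v)
So the Gatasa cognate is 'vehuwus'.

vehuwus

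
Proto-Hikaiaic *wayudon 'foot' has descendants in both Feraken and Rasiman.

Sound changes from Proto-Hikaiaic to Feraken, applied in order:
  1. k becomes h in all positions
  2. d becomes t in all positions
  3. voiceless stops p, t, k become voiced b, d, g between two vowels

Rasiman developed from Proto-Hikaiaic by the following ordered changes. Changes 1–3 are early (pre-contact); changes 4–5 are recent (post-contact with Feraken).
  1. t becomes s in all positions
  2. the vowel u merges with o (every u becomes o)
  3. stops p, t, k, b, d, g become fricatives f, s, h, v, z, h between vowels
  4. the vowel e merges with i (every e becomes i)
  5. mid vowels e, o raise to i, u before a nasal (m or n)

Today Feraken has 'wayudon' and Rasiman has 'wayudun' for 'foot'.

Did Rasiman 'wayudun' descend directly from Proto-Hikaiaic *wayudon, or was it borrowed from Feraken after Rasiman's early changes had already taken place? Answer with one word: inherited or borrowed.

borrowed

If inherited, *wayudon would pass through all of Rasiman's changes:
Rasiman: *wayudon > wayodon > wayozon > wayozun  (by vowel merger, intervocalic lenition, pre-nasal raising)
If borrowed from Feraken 'wayudon' after the early changes, it would undergo only the recent ones:
  rule 4 (vowel merger): no change (wayudon)
  rule 5 (pre-nasal raising): wayudon → wayudun
  ⇒ as a loan: wayudun
Rasiman 'wayudun' matches the loan outcome 'wayudun', not the inherited 'wayozun' — it skipped the early Rasiman changes, so it was borrowed from Feraken.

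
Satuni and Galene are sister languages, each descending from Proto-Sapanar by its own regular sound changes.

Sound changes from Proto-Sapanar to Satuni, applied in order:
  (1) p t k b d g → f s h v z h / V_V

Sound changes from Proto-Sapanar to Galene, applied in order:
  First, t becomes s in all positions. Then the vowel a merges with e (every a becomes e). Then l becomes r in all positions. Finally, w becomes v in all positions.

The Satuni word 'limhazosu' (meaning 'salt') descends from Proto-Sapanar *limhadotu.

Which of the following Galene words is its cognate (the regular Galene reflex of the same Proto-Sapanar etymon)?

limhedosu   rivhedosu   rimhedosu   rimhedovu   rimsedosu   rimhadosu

rimhedosu

Galene: start from *limhadotu.
  rule 1 (unconditioned shift): limhadotu → limhadosu
  rule 2 (vowel merger): limhadosu → limhedosu
  rule 3 (unconditioned shift): limhedosu → rimhedosu
  rule 4: no change — rimhedosu
  ⇒ Galene rimhedosu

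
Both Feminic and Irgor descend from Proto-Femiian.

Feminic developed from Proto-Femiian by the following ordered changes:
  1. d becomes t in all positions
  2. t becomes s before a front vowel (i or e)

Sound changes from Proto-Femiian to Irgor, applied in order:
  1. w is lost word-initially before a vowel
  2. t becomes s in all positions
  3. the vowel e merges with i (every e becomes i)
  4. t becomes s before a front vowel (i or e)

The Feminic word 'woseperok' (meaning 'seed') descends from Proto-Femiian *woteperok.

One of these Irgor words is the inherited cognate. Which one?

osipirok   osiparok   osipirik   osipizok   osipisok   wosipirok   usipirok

osipirok

Irgor: start from *woteperok.
  rule 1 (glide loss): woteperok → oteperok
  rule 2 (unconditioned shift): oteperok → oseperok
  rule 3 (vowel merger): oseperok → osipirok
  rule 4: no change — osipirok
  ⇒ Irgor osipirok
The other candidates each miss or misapply at least one Irgor change.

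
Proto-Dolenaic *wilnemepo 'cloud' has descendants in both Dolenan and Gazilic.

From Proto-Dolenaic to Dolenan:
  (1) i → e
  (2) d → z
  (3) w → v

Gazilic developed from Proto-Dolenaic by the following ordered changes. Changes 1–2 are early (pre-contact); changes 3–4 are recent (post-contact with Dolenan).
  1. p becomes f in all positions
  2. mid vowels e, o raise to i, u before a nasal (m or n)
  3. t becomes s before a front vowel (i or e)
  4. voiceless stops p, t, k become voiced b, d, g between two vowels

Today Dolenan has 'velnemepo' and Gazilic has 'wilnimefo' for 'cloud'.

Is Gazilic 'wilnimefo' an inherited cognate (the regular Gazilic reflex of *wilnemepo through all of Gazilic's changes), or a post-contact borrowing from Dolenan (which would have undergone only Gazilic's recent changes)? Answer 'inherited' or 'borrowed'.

If inherited, *wilnemepo would pass through all of Gazilic's changes:
Gazilic: start from *wilnemepo.
  rule 1 (unconditioned shift): wilnemepo → wilnemefo
  rule 2 (pre-nasal raising): wilnemefo → wilnimefo
  rule 3: no change — wilnimefo
  rule 4: no change — wilnimefo
  ⇒ Gazilic wilnimefo
If borrowed from Dolenan 'velnemepo' after the early changes, it would undergo only the recent ones:
  rule 3 (palatalisation): no change (velnemepo)
  rule 4 (intervocalic voicing): velnemepo → velnemebo
  ⇒ as a loan: velnemebo
Gazilic 'wilnimefo' matches the inherited outcome exactly, so it is an inherited cognate, not a loan.

inherited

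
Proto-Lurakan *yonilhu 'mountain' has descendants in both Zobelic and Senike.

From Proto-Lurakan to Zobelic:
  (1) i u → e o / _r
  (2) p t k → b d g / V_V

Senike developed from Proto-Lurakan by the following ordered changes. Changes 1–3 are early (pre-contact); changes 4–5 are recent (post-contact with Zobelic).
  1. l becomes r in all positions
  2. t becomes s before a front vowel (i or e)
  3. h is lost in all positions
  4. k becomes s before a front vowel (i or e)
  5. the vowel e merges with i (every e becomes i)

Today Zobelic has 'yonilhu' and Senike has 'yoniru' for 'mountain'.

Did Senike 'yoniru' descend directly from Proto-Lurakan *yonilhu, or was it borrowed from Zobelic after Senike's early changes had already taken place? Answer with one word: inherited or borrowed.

If inherited, *yonilhu would pass through all of Senike's changes:
Senike: start from *yonilhu.
  rule 1 (unconditioned shift): yonilhu → yonirhu
  rule 2: no change — yonirhu
  rule 3 (h-loss): yonirhu → yoniru
  rule 4: no change — yoniru
  rule 5: no change — yoniru
  ⇒ Senike yoniru
If borrowed from Zobelic 'yonilhu' after the early changes, it would undergo only the recent ones:
  rule 4 (palatalisation): no change (yonilhu)
  rule 5 (vowel merger): no change (yonilhu)
  ⇒ as a loan: yonilhu
Senike 'yoniru' matches the inherited outcome exactly, so it is an inherited cognate, not a loan.

inherited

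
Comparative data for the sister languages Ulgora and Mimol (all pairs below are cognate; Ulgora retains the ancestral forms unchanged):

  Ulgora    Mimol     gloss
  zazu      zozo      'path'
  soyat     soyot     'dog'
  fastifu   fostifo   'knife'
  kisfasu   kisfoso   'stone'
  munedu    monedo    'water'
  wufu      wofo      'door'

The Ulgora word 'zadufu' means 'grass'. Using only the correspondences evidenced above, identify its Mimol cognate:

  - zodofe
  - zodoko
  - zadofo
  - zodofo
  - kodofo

zodofo

zazu ~ zozo, soyat ~ soyot — Ulgora a corresponds to Mimol o after a consonant, before a consonant other than r, m, n, p, b, f, v.
wufu ~ wofo — Ulgora u corresponds to Mimol o after a consonant, before a labial obstruent.
zazu ~ zozo, fastifu ~ fostifo — Ulgora u corresponds to Mimol o word-finally.
Applying these to Ulgora 'zadufu':
  zadufu → zodufu   (a→o after a consonant, before a consonant other than r, m, n, p, b, f, v)
  zodufu → zodofu   (u→o after a consonant, before a labial obstruent)
  zodofu → zodofo   (u→o word-finally)
So the Mimol cognate is 'zodofo'.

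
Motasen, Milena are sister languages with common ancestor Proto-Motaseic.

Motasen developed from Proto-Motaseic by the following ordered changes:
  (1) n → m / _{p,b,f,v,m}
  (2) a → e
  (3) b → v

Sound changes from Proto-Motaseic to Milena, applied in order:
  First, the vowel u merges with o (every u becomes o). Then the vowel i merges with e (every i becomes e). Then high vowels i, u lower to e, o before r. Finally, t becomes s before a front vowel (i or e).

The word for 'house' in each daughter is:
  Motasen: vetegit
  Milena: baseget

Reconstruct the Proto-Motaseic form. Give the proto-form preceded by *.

Position 6: Motasen has i, Milena has e. Motasen preserves i here (none of its changes turn any other segment into i), so the proto-segment is *i.
Position 3: Motasen has t, Milena has s. Motasen preserves t here (none of its changes turn any other segment into t), so the proto-segment is *t.
This points to *bategit. Verify forward in each daughter:
Motasen: *bategit
  bategit (rule 1 does not apply)
  bategit → betegit   [vowel merger]
  betegit → vetegit   [unconditioned shift]
  giving Motasen vetegit.
Milena: start from *bategit.
  rule 1: no change — bategit
  rule 2 (vowel merger): bategit → bateget
  rule 3: no change — bateget
  rule 4 (palatalisation): bateget → baseget
  ⇒ Milena baseget
Only *bategit yields all of Motasen vetegit, Milena baseget.

*bategit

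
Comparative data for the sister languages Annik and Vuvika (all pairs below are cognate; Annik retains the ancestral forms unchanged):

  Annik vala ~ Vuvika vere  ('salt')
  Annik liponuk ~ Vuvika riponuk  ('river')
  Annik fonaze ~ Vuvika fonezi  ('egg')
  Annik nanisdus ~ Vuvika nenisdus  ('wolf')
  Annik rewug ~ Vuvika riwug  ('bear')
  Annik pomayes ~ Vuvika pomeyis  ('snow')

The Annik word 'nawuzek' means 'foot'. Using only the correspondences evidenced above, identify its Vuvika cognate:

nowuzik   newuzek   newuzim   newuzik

vala ~ vere, fonaze ~ fonezi — Annik a corresponds to Vuvika e after a consonant, before a consonant other than r, m, n, p, b, f, v.
rewug ~ riwug, pomayes ~ pomeyis — Annik e corresponds to Vuvika i after a consonant, before a consonant other than r, m, n, p, b, f, v.
Applying these to Annik 'nawuzek':
  nawuzek → newuzek   (a→e after a consonant, before a consonant other than r, m, n, p, b, f, v)
  newuzek → newuzik   (e→i after a consonant, before a consonant other than r, m, n, p, b, f, v)
So the Vuvika cognate is 'newuzik'.

newuzik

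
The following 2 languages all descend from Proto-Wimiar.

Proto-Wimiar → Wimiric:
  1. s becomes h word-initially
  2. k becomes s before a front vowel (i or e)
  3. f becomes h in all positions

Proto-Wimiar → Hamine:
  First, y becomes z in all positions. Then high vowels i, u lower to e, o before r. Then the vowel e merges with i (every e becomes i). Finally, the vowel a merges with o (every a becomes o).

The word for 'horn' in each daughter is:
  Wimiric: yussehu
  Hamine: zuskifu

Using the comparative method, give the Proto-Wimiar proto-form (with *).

Position 5: Wimiric has e, Hamine has i. Wimiric preserves e here (none of its changes turn any other segment into e), so the proto-segment is *e.
Position 6: Wimiric has h, Hamine has f. Hamine preserves f here (none of its changes turn any other segment into f), so the proto-segment is *f.
Continuing position by position gives *yuskefu; check it forward:
Wimiric: *yuskefu
  yuskefu (rule 1 does not apply)
  yuskefu → yussefu   [palatalisation]
  yussefu → yussehu   [unconditioned shift]
  giving Wimiric yussehu.
Hamine: *yuskefu > zuskefu > zuskifu  (by unconditioned shift, vowel merger)
*yuskefu is the unique common source.

*yuskefu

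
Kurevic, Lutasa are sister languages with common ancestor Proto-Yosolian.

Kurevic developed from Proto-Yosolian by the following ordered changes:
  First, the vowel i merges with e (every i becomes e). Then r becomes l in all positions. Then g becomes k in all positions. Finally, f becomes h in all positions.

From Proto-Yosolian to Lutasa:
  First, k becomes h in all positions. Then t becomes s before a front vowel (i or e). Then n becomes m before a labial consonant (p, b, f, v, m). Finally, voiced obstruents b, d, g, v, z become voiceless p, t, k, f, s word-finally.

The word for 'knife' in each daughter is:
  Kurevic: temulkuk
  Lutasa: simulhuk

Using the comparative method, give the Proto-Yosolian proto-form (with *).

Position 8: Kurevic has k, Lutasa has k. In Lutasa, k can only continue *g, so the proto-segment is *g.
Position 1: Kurevic has t, Lutasa has s. Kurevic preserves t here (none of its changes turn any other segment into t), so the proto-segment is *t.
Position 6: Kurevic has k, Lutasa has h. Taking the neighbouring segments as reconstructed: Kurevic k could go back to *k or *g; Lutasa h could go back to *k or *h — the one source consistent with every daughter is *k.
Verify the candidate proto-form against each daughter:
Kurevic: *timulkug
  timulkug → temulkug   [vowel merger]
  temulkug (rule 2 does not apply)
  temulkug → temulkuk   [unconditioned shift]
  temulkuk (rule 4 does not apply)
  giving Kurevic temulkuk.
Lutasa: *timulkug
  timulkug → timulhug   [unconditioned shift]
  timulhug → simulhug   [palatalisation]
  simulhug (rule 3 does not apply)
  simulhug → simulhuk   [final devoicing]
  giving Lutasa simulhuk.
Only *timulkug yields all of Kurevic temulkuk, Lutasa simulhuk.

*timulkug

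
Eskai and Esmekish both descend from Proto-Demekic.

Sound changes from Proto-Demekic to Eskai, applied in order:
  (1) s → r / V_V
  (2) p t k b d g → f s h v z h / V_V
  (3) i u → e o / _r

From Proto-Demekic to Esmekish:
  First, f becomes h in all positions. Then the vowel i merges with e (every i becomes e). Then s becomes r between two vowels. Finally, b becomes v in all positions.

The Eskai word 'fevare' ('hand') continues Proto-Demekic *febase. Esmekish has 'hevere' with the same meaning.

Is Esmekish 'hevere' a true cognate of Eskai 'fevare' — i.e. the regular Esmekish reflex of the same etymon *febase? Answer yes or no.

no

Derive the expected Esmekish reflex of *febase:
Esmekish: *febase > hebase > hebare > hevare  (by unconditioned shift, rhotacism, unconditioned shift)
The regular Esmekish reflex would be 'hevare', but the attested form is 'hevere'. The correspondence is irregular, so they are not cognates (the Esmekish form has a different source).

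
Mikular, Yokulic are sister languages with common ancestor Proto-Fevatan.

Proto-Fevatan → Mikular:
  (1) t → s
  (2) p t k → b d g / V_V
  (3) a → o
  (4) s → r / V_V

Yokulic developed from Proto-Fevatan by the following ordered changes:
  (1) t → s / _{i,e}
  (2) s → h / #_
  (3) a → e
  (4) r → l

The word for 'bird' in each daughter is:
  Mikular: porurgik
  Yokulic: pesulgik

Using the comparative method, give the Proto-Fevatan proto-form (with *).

*pasurgik

Position 3: Mikular has r, Yokulic has s. Taking the neighbouring segments as reconstructed: Mikular r could go back to *t or *s or *r; Yokulic s can only go back to *s — the one source consistent with every daughter is *s.
Position 5: Mikular has r, Yokulic has l. Taking the neighbouring segments as reconstructed: Mikular r can only go back to *r; Yokulic l could go back to *l or *r — the one source consistent with every daughter is *r.
Position 2: Mikular has o, Yokulic has e. Taking the neighbouring segments as reconstructed: Mikular o could go back to *a or *o; Yokulic e could go back to *a or *e — the one source consistent with every daughter is *a.
Continuing position by position gives *pasurgik; check it forward:
Mikular: *pasurgik > posurgik > porurgik  (by vowel merger, rhotacism)
Yokulic: start from *pasurgik.
  rule 1: no change — pasurgik
  rule 2: no change — pasurgik
  rule 3 (vowel merger): pasurgik → pesurgik
  rule 4 (unconditioned shift): pesurgik → pesulgik
  ⇒ Yokulic pesulgik
*pasurgik is the unique common source.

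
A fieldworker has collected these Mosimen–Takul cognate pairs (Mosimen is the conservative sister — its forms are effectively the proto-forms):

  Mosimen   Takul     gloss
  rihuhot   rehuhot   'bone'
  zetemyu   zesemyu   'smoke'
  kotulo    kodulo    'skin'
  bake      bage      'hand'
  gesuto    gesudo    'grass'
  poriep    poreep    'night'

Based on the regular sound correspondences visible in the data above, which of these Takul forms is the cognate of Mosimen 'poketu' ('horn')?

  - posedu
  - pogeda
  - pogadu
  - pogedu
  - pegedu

pogedu

bake ~ bage — Mosimen k corresponds to Takul g between vowels (before a front vowel).
kotulo ~ kodulo — Mosimen t corresponds to Takul d between vowels (before a back vowel).
Applying these to Mosimen 'poketu':
  poketu → pogetu   (k→g between vowels (before a front vowel))
  pogetu → pogedu   (t→d between vowels (before a back vowel))
So the Takul cognate is 'pogedu'.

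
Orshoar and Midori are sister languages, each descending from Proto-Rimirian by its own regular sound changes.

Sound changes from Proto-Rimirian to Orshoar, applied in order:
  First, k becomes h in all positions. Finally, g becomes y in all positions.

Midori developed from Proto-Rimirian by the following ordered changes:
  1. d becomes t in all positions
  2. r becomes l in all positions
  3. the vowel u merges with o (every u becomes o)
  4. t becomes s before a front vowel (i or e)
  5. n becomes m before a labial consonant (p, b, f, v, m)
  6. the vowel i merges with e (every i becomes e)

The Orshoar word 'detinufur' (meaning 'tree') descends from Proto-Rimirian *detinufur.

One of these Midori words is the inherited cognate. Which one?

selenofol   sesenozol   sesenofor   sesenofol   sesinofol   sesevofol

sesenofol

Midori: *detinufur
  detinufur → tetinufur   [unconditioned shift]
  tetinufur → tetinuful   [unconditioned shift]
  tetinuful → tetinofol   [vowel merger]
  tetinofol → sesinofol   [palatalisation]
  sesinofol (rule 5 does not apply)
  sesinofol → sesenofol   [vowel merger]
  giving Midori sesenofol.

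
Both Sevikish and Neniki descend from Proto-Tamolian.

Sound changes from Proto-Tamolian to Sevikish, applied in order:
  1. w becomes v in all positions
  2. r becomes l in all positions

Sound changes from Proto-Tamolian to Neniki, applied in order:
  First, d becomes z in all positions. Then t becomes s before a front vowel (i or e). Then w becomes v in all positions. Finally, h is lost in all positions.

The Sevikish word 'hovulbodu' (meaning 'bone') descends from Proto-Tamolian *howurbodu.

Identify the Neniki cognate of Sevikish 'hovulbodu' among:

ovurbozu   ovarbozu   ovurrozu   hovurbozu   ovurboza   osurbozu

ovurbozu

Neniki: *howurbodu > howurbozu > hovurbozu > ovurbozu  (by unconditioned shift, unconditioned shift, h-loss)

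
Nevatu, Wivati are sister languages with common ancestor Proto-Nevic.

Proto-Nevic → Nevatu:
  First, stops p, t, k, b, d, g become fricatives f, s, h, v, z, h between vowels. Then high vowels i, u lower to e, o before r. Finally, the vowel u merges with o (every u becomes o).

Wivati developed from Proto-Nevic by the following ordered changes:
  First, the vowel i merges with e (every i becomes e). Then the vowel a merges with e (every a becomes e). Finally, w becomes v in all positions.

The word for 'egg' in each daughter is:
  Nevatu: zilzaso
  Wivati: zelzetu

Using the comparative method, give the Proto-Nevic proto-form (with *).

Position 7: Nevatu has o, Wivati has u. Wivati preserves u here (none of its changes turn any other segment into u), so the proto-segment is *u.
Position 2: Nevatu has i, Wivati has e. Nevatu preserves i here (none of its changes turn any other segment into i), so the proto-segment is *i.
Position 5: Nevatu has a, Wivati has e. Nevatu preserves a here (none of its changes turn any other segment into a), so the proto-segment is *a.
This points to *zilzatu. Verify forward in each daughter:
Nevatu: *zilzatu > zilzasu > zilzaso  (by intervocalic lenition, vowel merger)
Wivati: *zilzatu
  zilzatu → zelzatu   [vowel merger]
  zelzatu → zelzetu   [vowel merger]
  zelzetu (rule 3 does not apply)
  giving Wivati zelzetu.
Only *zilzatu yields all of Nevatu zilzaso, Wivati zelzetu.

*zilzatu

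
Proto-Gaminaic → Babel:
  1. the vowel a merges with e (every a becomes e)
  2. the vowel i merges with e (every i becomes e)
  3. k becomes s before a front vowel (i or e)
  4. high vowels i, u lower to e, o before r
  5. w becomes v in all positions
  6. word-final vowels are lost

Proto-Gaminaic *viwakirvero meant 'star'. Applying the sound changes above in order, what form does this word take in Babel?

veveserver

Babel: start from *viwakirvero.
  rule 1 (vowel merger): viwakirvero → viwekirvero
  rule 2 (vowel merger): viwekirvero → vewekervero
  rule 3 (palatalisation): vewekervero → veweservero
  rule 4: no change — veweservero
  rule 5 (unconditioned shift): veweservero → veveservero
  rule 6 (apocope): veveservero → veveserver
  ⇒ Babel veveserver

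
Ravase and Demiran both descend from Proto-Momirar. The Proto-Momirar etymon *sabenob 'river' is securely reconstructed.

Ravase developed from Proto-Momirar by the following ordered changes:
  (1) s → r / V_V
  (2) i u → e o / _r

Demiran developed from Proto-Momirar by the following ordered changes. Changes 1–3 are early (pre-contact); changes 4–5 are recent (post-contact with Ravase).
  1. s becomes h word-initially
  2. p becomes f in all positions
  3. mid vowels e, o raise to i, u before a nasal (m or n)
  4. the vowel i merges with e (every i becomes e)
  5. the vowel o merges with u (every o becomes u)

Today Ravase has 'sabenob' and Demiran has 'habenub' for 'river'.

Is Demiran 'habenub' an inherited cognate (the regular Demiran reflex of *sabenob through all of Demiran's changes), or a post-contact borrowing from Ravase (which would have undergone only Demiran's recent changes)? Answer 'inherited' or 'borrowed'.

If inherited, *sabenob would pass through all of Demiran's changes:
Demiran: start from *sabenob.
  rule 1 (debuccalisation): sabenob → habenob
  rule 2: no change — habenob
  rule 3 (pre-nasal raising): habenob → habinob
  rule 4 (vowel merger): habinob → habenob
  rule 5 (vowel merger): habenob → habenub
  ⇒ Demiran habenub
If borrowed from Ravase 'sabenob' after the early changes, it would undergo only the recent ones:
  rule 4 (vowel merger): no change (sabenob)
  rule 5 (vowel merger): sabenob → sabenub
  ⇒ as a loan: sabenub
Demiran 'habenub' matches the inherited outcome exactly, so it is an inherited cognate, not a loan.

inherited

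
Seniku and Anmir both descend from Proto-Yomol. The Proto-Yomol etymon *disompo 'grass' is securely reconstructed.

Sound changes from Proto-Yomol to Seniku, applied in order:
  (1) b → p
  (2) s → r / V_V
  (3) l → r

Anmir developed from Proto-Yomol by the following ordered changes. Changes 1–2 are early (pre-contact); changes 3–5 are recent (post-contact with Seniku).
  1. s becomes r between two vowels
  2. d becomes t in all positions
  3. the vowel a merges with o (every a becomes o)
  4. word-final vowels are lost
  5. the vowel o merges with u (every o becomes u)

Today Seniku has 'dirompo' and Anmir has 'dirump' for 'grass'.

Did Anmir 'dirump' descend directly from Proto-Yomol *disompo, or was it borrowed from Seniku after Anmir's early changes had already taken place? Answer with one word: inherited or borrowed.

If inherited, *disompo would pass through all of Anmir's changes:
Anmir: *disompo
  disompo → dirompo   [rhotacism]
  dirompo → tirompo   [unconditioned shift]
  tirompo (rule 3 does not apply)
  tirompo → tiromp   [apocope]
  tiromp → tirump   [vowel merger]
  giving Anmir tirump.
If borrowed from Seniku 'dirompo' after the early changes, it would undergo only the recent ones:
  rule 3 (vowel merger): no change (dirompo)
  rule 4 (apocope): dirompo → diromp
  rule 5 (vowel merger): diromp → dirump
  ⇒ as a loan: dirump
Anmir 'dirump' matches the loan outcome 'dirump', not the inherited 'tirump' — it skipped the early Anmir changes, so it was borrowed from Seniku.

borrowed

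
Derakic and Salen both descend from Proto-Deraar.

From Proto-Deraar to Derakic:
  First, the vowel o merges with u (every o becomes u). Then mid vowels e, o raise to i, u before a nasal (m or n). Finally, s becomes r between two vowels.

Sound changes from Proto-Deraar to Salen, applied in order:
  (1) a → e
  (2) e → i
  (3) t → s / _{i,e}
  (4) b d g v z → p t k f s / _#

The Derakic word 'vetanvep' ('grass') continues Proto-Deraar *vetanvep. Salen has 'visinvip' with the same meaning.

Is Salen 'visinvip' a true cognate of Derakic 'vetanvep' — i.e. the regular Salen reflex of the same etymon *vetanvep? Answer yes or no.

Derive the expected Salen reflex of *vetanvep:
Salen: start from *vetanvep.
  rule 1 (vowel merger): vetanvep → vetenvep
  rule 2 (vowel merger): vetenvep → vitinvip
  rule 3 (palatalisation): vitinvip → visinvip
  rule 4: no change — visinvip
  ⇒ Salen visinvip
Salen 'visinvip' matches the regular reflex exactly, so the pair is cognate.

yes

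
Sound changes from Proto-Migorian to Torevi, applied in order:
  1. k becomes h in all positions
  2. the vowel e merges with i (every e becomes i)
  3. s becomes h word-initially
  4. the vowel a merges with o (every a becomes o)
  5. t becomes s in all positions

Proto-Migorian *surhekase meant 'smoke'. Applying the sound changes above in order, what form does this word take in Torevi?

hurhihosi

Torevi: *surhekase
  surhekase → surhehase   [unconditioned shift]
  surhehase → surhihasi   [vowel merger]
  surhihasi → hurhihasi   [debuccalisation]
  hurhihasi → hurhihosi   [vowel merger]
  hurhihosi (rule 5 does not apply)
  giving Torevi hurhihosi.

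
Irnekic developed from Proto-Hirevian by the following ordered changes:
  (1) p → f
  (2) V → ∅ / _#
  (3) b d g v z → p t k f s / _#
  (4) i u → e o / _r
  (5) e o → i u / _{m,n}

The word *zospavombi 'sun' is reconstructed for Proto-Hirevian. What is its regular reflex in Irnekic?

Irnekic: start from *zospavombi.
  rule 1 (unconditioned shift): zospavombi → zosfavombi
  rule 2 (apocope): zosfavombi → zosfavomb
  rule 3 (final devoicing): zosfavomb → zosfavomp
  rule 4: no change — zosfavomp
  rule 5 (pre-nasal raising): zosfavomp → zosfavump
  ⇒ Irnekic zosfavump

zosfavump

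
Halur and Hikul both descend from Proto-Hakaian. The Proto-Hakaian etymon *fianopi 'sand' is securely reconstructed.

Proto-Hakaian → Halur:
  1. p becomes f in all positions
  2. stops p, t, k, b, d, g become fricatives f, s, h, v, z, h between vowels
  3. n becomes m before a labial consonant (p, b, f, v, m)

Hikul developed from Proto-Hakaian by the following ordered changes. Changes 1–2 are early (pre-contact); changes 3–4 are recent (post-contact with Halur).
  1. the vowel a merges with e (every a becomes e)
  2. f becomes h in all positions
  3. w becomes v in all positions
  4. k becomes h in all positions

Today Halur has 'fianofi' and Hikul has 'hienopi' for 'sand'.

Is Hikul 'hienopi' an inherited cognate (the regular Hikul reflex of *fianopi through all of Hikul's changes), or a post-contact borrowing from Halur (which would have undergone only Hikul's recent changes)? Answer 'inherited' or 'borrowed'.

If inherited, *fianopi would pass through all of Hikul's changes:
Hikul: start from *fianopi.
  rule 1 (vowel merger): fianopi → fienopi
  rule 2 (unconditioned shift): fienopi → hienopi
  rule 3: no change — hienopi
  rule 4: no change — hienopi
  ⇒ Hikul hienopi
If borrowed from Halur 'fianofi' after the early changes, it would undergo only the recent ones:
  rule 3 (unconditioned shift): no change (fianofi)
  rule 4 (unconditioned shift): no change (fianofi)
  ⇒ as a loan: fianofi
Hikul 'hienopi' matches the inherited outcome exactly, so it is an inherited cognate, not a loan.

inherited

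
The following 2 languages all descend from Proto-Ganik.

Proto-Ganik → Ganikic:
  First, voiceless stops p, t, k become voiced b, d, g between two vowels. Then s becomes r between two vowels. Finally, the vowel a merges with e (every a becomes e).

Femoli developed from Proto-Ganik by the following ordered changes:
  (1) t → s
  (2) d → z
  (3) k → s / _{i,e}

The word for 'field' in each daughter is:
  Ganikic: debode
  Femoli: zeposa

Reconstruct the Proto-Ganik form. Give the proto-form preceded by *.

Position 5: Ganikic has d, Femoli has s. Taking the neighbouring segments as reconstructed: Ganikic d could go back to *t or *d; Femoli s could go back to *t or *s — the one source consistent with every daughter is *t.
Position 3: Ganikic has b, Femoli has p. Femoli preserves p here (none of its changes turn any other segment into p), so the proto-segment is *p.
Position 1: Ganikic has d, Femoli has z. Taking the neighbouring segments as reconstructed: Ganikic d can only go back to *d; Femoli z could go back to *d or *z — the one source consistent with every daughter is *d.
Continuing position by position gives *depota; check it forward:
Ganikic: start from *depota.
  rule 1 (intervocalic voicing): depota → deboda
  rule 2: no change — deboda
  rule 3 (vowel merger): deboda → debode
  ⇒ Ganikic debode
Femoli: *depota > deposa > zeposa  (by unconditioned shift, unconditioned shift)
Only *depota yields all of Ganikic debode, Femoli zeposa.

*depota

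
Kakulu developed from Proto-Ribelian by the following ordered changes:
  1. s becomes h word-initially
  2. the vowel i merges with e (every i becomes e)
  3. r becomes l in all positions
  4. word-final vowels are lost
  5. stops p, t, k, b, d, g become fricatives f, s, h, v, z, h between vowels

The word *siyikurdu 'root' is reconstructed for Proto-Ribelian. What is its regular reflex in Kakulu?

Kakulu: start from *siyikurdu.
  rule 1 (debuccalisation): siyikurdu → hiyikurdu
  rule 2 (vowel merger): hiyikurdu → heyekurdu
  rule 3 (unconditioned shift): heyekurdu → heyekuldu
  rule 4 (apocope): heyekuldu → heyekuld
  rule 5 (intervocalic lenition): heyekuld → heyehuld
  ⇒ Kakulu heyehuld

heyehuld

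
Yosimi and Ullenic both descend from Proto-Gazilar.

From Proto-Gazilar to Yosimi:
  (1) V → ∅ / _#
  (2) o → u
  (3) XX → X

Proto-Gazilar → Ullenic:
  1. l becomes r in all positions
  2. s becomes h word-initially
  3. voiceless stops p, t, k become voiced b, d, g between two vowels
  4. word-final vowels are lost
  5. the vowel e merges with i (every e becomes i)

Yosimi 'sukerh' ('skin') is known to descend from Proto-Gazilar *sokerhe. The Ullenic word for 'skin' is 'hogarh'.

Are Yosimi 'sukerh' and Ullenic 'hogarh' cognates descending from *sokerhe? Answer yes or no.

no

Derive the expected Ullenic reflex of *sokerhe:
Ullenic: *sokerhe > hokerhe > hogerhe > hogerh > hogirh  (by debuccalisation, intervocalic voicing, apocope, vowel merger)
The regular Ullenic reflex would be 'hogirh', but the attested form is 'hogarh'. The correspondence is irregular, so they are not cognates (the Ullenic form has a different source).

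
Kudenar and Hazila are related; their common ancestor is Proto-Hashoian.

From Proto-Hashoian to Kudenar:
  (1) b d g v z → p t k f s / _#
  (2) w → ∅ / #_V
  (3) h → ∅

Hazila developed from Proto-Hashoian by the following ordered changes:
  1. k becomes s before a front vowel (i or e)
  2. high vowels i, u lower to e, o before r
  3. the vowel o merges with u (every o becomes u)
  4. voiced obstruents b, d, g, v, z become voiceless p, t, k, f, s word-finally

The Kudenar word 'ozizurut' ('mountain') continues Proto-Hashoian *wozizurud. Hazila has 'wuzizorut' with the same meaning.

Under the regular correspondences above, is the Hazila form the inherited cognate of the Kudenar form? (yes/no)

no

Derive the expected Hazila reflex of *wozizurud:
Hazila: *wozizurud
  wozizurud (rule 1 does not apply)
  wozizurud → wozizorud   [pre-rhotic lowering]
  wozizorud → wuzizurud   [vowel merger]
  wuzizurud → wuzizurut   [final devoicing]
  giving Hazila wuzizurut.
The regular Hazila reflex would be 'wuzizurut', but the attested form is 'wuzizorut'. The correspondence is irregular, so they are not cognates (the Hazila form has a different source).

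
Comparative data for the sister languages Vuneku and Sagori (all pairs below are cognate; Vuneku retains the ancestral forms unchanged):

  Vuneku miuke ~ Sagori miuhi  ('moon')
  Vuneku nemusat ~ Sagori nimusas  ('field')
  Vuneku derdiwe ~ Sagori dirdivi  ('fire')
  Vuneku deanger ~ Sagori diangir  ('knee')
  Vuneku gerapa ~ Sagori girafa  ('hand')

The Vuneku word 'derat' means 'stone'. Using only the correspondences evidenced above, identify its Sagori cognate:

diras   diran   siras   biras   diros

derdiwe ~ dirdivi, deanger ~ diangir — Vuneku e corresponds to Sagori i after a consonant, before r.
nemusat ~ nimusas — Vuneku t corresponds to Sagori s word-finally.
Applying these to Vuneku 'derat':
  derat → dirat   (e→i after a consonant, before r)
  dirat → diras   (t→s word-finally)
So the Sagori cognate is 'diras'.

diras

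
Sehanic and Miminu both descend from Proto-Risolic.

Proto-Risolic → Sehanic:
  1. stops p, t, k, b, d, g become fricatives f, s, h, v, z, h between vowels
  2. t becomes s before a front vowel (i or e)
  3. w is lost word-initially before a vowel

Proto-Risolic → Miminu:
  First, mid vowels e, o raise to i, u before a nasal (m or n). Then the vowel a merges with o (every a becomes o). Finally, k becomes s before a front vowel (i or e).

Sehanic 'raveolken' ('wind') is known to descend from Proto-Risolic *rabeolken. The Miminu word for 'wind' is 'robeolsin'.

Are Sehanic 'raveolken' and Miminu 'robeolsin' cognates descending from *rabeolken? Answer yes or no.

Derive the expected Miminu reflex of *rabeolken:
Miminu: start from *rabeolken.
  rule 1 (pre-nasal raising): rabeolken → rabeolkin
  rule 2 (vowel merger): rabeolkin → robeolkin
  rule 3 (palatalisation): robeolkin → robeolsin
  ⇒ Miminu robeolsin
Miminu 'robeolsin' matches the regular reflex exactly, so the pair is cognate.

yes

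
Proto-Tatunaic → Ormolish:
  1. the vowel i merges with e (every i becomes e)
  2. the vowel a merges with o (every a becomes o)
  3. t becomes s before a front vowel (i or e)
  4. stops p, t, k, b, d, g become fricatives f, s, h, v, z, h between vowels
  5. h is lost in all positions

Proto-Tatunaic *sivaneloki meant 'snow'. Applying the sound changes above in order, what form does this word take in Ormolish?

sevoneloe

Ormolish: *sivaneloki
  sivaneloki → sevaneloke   [vowel merger]
  sevaneloke → sevoneloke   [vowel merger]
  sevoneloke (rule 3 does not apply)
  sevoneloke → sevonelohe   [intervocalic lenition]
  sevonelohe → sevoneloe   [h-loss]
  giving Ormolish sevoneloe.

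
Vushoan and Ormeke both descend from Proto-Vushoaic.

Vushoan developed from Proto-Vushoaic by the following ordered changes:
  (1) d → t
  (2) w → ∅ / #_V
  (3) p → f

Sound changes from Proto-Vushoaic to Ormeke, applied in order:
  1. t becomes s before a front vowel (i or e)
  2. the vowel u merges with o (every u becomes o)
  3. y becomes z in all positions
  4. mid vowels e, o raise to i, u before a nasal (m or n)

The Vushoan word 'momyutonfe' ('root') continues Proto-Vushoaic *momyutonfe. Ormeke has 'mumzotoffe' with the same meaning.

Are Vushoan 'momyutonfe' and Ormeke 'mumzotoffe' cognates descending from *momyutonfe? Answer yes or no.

no

Derive the expected Ormeke reflex of *momyutonfe:
Ormeke: *momyutonfe
  momyutonfe (rule 1 does not apply)
  momyutonfe → momyotonfe   [vowel merger]
  momyotonfe → momzotonfe   [unconditioned shift]
  momzotonfe → mumzotunfe   [pre-nasal raising]
  giving Ormeke mumzotunfe.
The regular Ormeke reflex would be 'mumzotunfe', but the attested form is 'mumzotoffe'. The correspondence is irregular, so they are not cognates (the Ormeke form has a different source).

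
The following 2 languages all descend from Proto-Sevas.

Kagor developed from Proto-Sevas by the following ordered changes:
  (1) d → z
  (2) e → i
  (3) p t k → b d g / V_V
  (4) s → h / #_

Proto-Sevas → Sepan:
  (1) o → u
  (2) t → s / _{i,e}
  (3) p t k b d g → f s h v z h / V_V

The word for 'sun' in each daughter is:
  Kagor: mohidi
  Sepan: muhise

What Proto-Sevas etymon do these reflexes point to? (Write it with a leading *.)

Position 5: Kagor has d, Sepan has s. In Kagor, d can only continue *t, so the proto-segment is *t.
Position 2: Kagor has o, Sepan has u. Kagor preserves o here (none of its changes turn any other segment into o), so the proto-segment is *o.
Position 6: Kagor has i, Sepan has e. Sepan preserves e here (none of its changes turn any other segment into e), so the proto-segment is *e.
Verify the candidate proto-form against each daughter:
Kagor: start from *mohite.
  rule 1: no change — mohite
  rule 2 (vowel merger): mohite → mohiti
  rule 3 (intervocalic voicing): mohiti → mohidi
  rule 4: no change — mohidi
  ⇒ Kagor mohidi
Sepan: *mohite
  mohite → muhite   [vowel merger]
  muhite → muhise   [palatalisation]
  muhise (rule 3 does not apply)
  giving Sepan muhise.
*mohite is the unique common source.

*mohite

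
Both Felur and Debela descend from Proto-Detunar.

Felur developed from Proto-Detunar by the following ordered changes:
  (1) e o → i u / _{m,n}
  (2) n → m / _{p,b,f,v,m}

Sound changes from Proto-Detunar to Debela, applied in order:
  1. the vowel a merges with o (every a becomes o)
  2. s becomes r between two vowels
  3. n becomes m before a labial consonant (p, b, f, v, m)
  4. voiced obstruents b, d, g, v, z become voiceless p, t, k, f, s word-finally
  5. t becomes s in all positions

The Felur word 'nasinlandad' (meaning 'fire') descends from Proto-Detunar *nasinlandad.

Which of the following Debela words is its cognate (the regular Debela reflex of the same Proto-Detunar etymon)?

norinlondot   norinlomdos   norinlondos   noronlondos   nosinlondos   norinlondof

norinlondos

Debela: *nasinlandad
  nasinlandad → nosinlondod   [vowel merger]
  nosinlondod → norinlondod   [rhotacism]
  norinlondod (rule 3 does not apply)
  norinlondod → norinlondot   [final devoicing]
  norinlondot → norinlondos   [unconditioned shift]
  giving Debela norinlondos.
The other candidates each miss or misapply at least one Debela change.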